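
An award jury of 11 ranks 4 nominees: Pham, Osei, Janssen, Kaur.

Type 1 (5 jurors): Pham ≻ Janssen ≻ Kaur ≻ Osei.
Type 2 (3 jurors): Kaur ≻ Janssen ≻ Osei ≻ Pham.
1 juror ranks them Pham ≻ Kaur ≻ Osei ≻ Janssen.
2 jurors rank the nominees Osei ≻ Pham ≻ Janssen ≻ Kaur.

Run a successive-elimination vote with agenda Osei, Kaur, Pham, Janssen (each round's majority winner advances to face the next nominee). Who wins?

Round 1: Osei vs Kaur — 2–9, Kaur advances.
Round 2: Kaur vs Pham — 3–8, Pham advances.
Round 3: Pham vs Janssen — 8–3, Pham advances.
The agenda winner is Pham.

Pham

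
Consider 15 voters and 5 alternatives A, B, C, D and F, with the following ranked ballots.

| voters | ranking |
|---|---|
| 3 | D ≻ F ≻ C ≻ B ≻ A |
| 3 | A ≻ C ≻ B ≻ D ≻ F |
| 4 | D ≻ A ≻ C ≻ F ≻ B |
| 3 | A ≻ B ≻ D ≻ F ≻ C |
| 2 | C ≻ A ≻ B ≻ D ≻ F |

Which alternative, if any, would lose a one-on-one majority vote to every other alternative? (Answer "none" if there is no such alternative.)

Pairwise majorities:
A vs B: 12 to 3, A.
A vs C: A, 10–5.
A vs D: A preferred on 3+3+2 = 8 ballots; A wins 8–7.
A vs F: A preferred on 3+4+3+2 = 12 ballots; A wins 12–3.
B–C: C 12–3.
B vs D: 8 to 7, B.
B vs F: B is ranked higher on 3+3+2 = 8 ballots, F on 7. B wins 8–7.
C vs D: D, 10–5.
C vs F: 9 to 6, C.
D vs F: D preferred on 3+3+4+3+2 = 15 ballots; D wins 15–0.
F loses to every other alternative — it is the Condorcet loser.

F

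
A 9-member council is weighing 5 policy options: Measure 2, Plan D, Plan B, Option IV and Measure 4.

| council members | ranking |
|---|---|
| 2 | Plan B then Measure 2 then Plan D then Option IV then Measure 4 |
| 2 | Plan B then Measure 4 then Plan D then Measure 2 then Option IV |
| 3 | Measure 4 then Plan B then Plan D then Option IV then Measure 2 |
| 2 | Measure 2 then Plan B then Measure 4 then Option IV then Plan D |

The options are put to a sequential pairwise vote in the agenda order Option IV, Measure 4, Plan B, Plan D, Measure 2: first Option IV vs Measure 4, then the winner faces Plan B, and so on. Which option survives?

Round 1: Option IV vs Measure 4 — 2–7, Measure 4 advances.
Round 2: Measure 4 vs Plan B — 3–6, Plan B advances.
Round 3: Plan B vs Plan D — 9–0, Plan B advances.
Round 4: Plan B vs Measure 2 — 7–2, Plan B advances.
Plan B survives the agenda.

Plan B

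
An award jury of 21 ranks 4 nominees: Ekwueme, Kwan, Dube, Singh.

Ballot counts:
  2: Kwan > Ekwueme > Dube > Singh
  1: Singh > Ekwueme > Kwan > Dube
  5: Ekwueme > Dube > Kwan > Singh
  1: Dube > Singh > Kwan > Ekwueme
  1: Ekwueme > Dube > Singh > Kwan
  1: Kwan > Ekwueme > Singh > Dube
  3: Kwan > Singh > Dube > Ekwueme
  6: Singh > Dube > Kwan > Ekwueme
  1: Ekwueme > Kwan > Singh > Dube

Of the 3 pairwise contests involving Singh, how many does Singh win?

2

Singh against each rival (21 jurors):
Singh vs Ekwueme: 1+1+3+6 = 11 for Singh, 10 for Ekwueme — Singh by 11–10.
Singh vs Kwan: 9 to 12, Kwan.
Singh vs Dube: Singh wins 12–9.
Singh beats Ekwueme, Dube; loses to Kwan — 2 pairwise wins.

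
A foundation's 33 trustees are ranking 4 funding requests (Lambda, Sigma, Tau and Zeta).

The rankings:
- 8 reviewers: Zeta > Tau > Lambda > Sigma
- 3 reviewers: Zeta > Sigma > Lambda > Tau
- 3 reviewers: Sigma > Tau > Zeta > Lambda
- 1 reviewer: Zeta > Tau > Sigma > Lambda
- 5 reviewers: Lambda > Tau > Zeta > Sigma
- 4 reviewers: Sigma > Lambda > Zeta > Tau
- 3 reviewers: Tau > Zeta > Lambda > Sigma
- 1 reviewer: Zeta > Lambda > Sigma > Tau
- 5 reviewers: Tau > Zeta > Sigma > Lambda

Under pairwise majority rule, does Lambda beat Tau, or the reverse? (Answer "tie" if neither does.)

Ballots ranking Lambda above Tau: 3 + 5 + 4 + 1 = 13.
Ballots ranking Tau above Lambda: 33 − 13 = 20.
Tau wins the head-to-head 20–13.

Tau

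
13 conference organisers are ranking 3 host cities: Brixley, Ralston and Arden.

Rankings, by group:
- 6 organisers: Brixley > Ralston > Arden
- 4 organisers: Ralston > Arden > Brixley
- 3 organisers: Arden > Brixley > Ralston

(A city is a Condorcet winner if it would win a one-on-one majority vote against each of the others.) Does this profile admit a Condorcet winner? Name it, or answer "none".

Pairwise majorities:
Brixley–Ralston: Brixley 9–4.
Brixley–Arden: Arden 7–6.
Ralston vs Arden: Ralston, 10–3.
Every city loses at least once (Brixley loses to Arden; Ralston loses to Brixley; Arden loses to Ralston). The majority relation contains the cycle Brixley beats Ralston beats Arden beats Brixley, so there is no Condorcet winner.

none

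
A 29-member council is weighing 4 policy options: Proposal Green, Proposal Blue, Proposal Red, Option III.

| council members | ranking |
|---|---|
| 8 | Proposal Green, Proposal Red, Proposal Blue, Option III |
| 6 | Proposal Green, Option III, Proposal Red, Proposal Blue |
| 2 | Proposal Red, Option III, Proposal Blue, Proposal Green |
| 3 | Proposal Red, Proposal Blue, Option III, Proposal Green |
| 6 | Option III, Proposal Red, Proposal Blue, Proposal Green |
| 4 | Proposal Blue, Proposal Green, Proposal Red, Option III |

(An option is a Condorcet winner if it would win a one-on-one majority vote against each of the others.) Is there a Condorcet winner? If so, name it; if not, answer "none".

none

Pairwise majorities:
Proposal Green vs Proposal Blue: Proposal Blue wins 15–14.
Proposal Green vs Proposal Red: Proposal Green, 18–11.
Proposal Green vs Option III: Proposal Green wins 18–11.
Proposal Blue–Proposal Red: Proposal Red 25–4.
Proposal Blue–Option III: Proposal Blue 15–14.
Proposal Red vs Option III: Proposal Red wins 17–12.
Every option loses at least once (Proposal Green loses to Proposal Blue; Proposal Blue loses to Proposal Red; Proposal Red loses to Proposal Green; Option III loses to Proposal Green). The majority relation contains the cycle Proposal Green beats Proposal Red beats Proposal Blue beats Proposal Green, so there is no Condorcet winner.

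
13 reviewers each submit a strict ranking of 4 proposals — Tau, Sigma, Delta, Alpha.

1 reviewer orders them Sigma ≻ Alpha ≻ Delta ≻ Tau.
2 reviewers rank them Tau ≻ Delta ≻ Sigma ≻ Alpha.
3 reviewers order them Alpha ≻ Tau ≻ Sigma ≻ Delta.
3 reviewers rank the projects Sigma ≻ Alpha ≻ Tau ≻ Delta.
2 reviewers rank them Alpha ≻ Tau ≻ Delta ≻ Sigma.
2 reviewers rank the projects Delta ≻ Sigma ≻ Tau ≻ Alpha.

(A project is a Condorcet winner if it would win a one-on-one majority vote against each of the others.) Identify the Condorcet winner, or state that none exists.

Head-to-head results (13 reviewers):
Tau vs Sigma: Tau, 7–6.
Tau vs Delta: 10 to 3, Tau.
Tau vs Alpha: Tau is ranked higher on 2+2 = 4 ballots, Alpha on 9. Alpha wins 9–4.
Sigma vs Delta: 7 to 6, Sigma.
Sigma vs Alpha: Sigma preferred on 1+2+3+2 = 8 ballots; Sigma wins 8–5.
Delta vs Alpha: Delta preferred on 2+2 = 4 ballots; Alpha wins 9–4.
Each project drops at least one matchup (Tau loses to Alpha; Sigma loses to Tau; Delta loses to Tau; Alpha loses to Sigma); the cycle Tau beats Sigma beats Alpha beats Tau rules out a Condorcet winner.

none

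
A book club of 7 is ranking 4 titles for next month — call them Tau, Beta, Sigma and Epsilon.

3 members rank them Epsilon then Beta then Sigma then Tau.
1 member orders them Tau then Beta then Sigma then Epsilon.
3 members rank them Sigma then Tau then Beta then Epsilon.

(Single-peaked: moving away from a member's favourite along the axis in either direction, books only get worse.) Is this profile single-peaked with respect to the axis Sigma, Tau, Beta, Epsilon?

Axis positions: Sigma=1, Tau=2, Beta=3, Epsilon=4.
Bloc 1: ranking walks positions 4-3-1-2; Sigma is ranked above Tau even though Tau lies between Sigma and the peak Epsilon on the axis — preferences dip and rise again. Not single-peaked.
Bloc 2 (peak Tau at position 2): ranking walks positions 2-3-1-4, expanding outward from the peak — single-peaked.
Bloc 3 (peak Sigma at position 1): ranking walks positions 1-2-3-4, expanding outward from the peak — single-peaked.
Bloc 1 violates single-peakedness, so the profile is not single-peaked on this axis.

no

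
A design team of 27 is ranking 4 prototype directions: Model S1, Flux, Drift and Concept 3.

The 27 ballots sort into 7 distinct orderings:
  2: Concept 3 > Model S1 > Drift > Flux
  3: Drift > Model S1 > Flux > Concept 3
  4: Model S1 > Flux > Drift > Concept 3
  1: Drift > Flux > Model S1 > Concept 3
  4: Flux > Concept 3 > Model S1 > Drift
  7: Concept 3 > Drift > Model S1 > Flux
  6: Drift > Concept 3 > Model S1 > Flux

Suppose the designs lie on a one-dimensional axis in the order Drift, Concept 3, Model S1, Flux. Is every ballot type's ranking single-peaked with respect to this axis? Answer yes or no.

no

Axis positions: Drift=1, Concept 3=2, Model S1=3, Flux=4.
Ballot type 1 (peak Concept 3 at position 2): ranking walks positions 2-3-1-4, expanding outward from the peak — single-peaked.
Ballot type 2: ranking walks positions 1-3-4-2; Model S1 is ranked above Concept 3 even though Concept 3 lies between Model S1 and the peak Drift on the axis — preferences dip and rise again. Not single-peaked.
Ballot type 3: ranking walks positions 3-4-1-2; Drift is ranked above Concept 3 even though Concept 3 lies between Drift and the peak Model S1 on the axis — preferences dip and rise again. Not single-peaked.
Ballot type 4: ranking walks positions 1-4-3-2; Flux is ranked above Concept 3 even though Concept 3 lies between Flux and the peak Drift on the axis — preferences dip and rise again. Not single-peaked.
Ballot type 5: ranking walks positions 4-2-3-1; Concept 3 is ranked above Model S1 even though Model S1 lies between Concept 3 and the peak Flux on the axis — preferences dip and rise again. Not single-peaked.
Ballot type 6 (peak Concept 3 at position 2): ranking walks positions 2-1-3-4, expanding outward from the peak — single-peaked.
Ballot type 7 (peak Drift at position 1): ranking walks positions 1-2-3-4, expanding outward from the peak — single-peaked.
Ballot type 2 violates single-peakedness, so the profile is not single-peaked on this axis.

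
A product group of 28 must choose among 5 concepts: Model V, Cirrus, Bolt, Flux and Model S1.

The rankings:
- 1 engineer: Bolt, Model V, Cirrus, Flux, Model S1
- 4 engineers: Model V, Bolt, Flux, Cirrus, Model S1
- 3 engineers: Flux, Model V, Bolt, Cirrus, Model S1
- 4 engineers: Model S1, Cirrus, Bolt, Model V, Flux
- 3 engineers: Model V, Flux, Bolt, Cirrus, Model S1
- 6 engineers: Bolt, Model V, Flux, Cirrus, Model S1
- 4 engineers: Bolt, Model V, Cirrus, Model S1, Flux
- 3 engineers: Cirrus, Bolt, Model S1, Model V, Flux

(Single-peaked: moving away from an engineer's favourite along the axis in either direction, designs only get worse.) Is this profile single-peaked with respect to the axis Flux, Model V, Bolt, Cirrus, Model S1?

yes

Axis positions: Flux=1, Model V=2, Bolt=3, Cirrus=4, Model S1=5.
Cluster 1 (peak Bolt at position 3): ranking walks positions 3-2-4-1-5, expanding outward from the peak — single-peaked.
Cluster 2 (peak Model V at position 2): ranking walks positions 2-3-1-4-5, expanding outward from the peak — single-peaked.
Cluster 3 (peak Flux at position 1): ranking walks positions 1-2-3-4-5, expanding outward from the peak — single-peaked.
Cluster 4 (peak Model S1 at position 5): ranking walks positions 5-4-3-2-1, expanding outward from the peak — single-peaked.
Cluster 5 (peak Model V at position 2): ranking walks positions 2-1-3-4-5, expanding outward from the peak — single-peaked.
Cluster 6 (peak Bolt at position 3): ranking walks positions 3-2-1-4-5, expanding outward from the peak — single-peaked.
Cluster 7 (peak Bolt at position 3): ranking walks positions 3-2-4-5-1, expanding outward from the peak — single-peaked.
Cluster 8 (peak Cirrus at position 4): ranking walks positions 4-3-5-2-1, expanding outward from the peak — single-peaked.
Every ranking is single-peaked on this axis.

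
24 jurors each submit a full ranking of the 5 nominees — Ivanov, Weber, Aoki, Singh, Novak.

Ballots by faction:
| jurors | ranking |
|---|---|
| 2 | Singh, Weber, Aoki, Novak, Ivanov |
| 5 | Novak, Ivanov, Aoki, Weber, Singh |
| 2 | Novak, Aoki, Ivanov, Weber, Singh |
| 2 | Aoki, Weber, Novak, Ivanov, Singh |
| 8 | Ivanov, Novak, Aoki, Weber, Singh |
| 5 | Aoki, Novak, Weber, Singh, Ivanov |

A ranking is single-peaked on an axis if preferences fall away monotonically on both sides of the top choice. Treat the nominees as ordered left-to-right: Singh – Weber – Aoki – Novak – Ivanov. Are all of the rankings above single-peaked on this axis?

Axis positions: Singh=1, Weber=2, Aoki=3, Novak=4, Ivanov=5.
Faction 1 (peak Singh at position 1): ranking walks positions 1-2-3-4-5, expanding outward from the peak — single-peaked.
Faction 2 (peak Novak at position 4): ranking walks positions 4-5-3-2-1, expanding outward from the peak — single-peaked.
Faction 3 (peak Novak at position 4): ranking walks positions 4-3-5-2-1, expanding outward from the peak — single-peaked.
Faction 4 (peak Aoki at position 3): ranking walks positions 3-2-4-5-1, expanding outward from the peak — single-peaked.
Faction 5 (peak Ivanov at position 5): ranking walks positions 5-4-3-2-1, expanding outward from the peak — single-peaked.
Faction 6 (peak Aoki at position 3): ranking walks positions 3-4-2-1-5, expanding outward from the peak — single-peaked.
Every ranking is single-peaked on this axis.

yes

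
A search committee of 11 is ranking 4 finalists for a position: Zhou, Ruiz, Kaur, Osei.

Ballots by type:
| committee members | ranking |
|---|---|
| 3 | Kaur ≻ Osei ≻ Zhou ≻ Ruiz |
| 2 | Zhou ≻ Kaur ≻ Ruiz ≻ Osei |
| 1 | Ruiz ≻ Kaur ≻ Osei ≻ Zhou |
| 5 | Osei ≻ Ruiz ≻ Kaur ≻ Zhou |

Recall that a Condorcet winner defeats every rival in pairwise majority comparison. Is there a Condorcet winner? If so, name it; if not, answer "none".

Pairwise majorities:
Zhou vs Ruiz: 3+2 = 5 for Zhou, 6 for Ruiz — Ruiz by 6–5.
Zhou vs Kaur: Zhou preferred on 2 ballots; Kaur wins 9–2.
Zhou vs Osei: 2 for Zhou, 9 for Osei — Osei by 9–2.
Ruiz vs Kaur: 1+5 = 6 for Ruiz, 5 for Kaur — Ruiz by 6–5.
Ruiz vs Osei: 2+1 = 3 for Ruiz, 8 for Osei — Osei by 8–3.
Kaur vs Osei: 6 to 5, Kaur.
No candidate is unbeaten: Zhou loses to Ruiz; Ruiz loses to Osei; Kaur loses to Ruiz; Osei loses to Kaur. In particular Ruiz beats Kaur beats Osei beats Ruiz is a majority cycle — no Condorcet winner exists.

none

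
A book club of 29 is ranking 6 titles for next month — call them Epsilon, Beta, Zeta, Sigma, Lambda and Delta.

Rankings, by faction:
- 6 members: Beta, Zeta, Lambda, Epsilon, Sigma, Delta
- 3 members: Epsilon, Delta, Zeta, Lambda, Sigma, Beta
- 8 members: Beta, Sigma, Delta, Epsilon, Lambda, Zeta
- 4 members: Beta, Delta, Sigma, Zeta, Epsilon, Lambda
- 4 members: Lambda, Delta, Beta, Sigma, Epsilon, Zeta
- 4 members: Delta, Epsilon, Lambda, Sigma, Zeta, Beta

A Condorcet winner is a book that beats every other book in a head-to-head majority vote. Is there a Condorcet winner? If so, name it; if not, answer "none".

Check each pair by majority over 29 ballots:
Epsilon vs Beta: Beta wins 22–7.
Epsilon–Zeta: Epsilon 19–10.
Epsilon vs Sigma: 13 to 16, Sigma.
Epsilon vs Lambda: Epsilon preferred on 3+8+4+4 = 19 ballots; Epsilon wins 19–10.
Epsilon vs Delta: Delta, 20–9.
Beta vs Zeta: Beta preferred on 6+8+4+4 = 22 ballots; Beta wins 22–7.
Beta vs Sigma: Beta, 22–7.
Beta vs Lambda: Beta is ranked higher on 6+8+4 = 18 ballots, Lambda on 11. Beta wins 18–11.
Beta vs Delta: Beta wins 18–11.
Zeta vs Sigma: 6+3 = 9 for Zeta, 20 for Sigma — Sigma by 20–9.
Zeta vs Lambda: 13 to 16, Lambda.
Zeta vs Delta: Zeta preferred on 6 ballots; Delta wins 23–6.
Sigma vs Lambda: 8+4 = 12 for Sigma, 17 for Lambda — Lambda by 17–12.
Sigma vs Delta: Sigma preferred on 6+8 = 14 ballots; Delta wins 15–14.
Lambda–Delta: Delta 19–10.
Only Beta has no losses; Beta is the Condorcet winner.

Beta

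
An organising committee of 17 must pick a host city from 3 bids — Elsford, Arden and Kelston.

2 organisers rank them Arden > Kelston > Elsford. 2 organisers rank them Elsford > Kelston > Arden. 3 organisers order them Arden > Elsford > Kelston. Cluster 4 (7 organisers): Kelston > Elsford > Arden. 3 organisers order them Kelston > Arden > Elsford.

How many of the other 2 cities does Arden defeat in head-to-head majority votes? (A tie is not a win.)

0

Arden against each rival (17 organisers):
Arden–Elsford: Elsford 9–8.
Arden vs Kelston: Kelston wins 12–5.
Arden beats no one; loses to Elsford, Kelston — 0 pairwise wins.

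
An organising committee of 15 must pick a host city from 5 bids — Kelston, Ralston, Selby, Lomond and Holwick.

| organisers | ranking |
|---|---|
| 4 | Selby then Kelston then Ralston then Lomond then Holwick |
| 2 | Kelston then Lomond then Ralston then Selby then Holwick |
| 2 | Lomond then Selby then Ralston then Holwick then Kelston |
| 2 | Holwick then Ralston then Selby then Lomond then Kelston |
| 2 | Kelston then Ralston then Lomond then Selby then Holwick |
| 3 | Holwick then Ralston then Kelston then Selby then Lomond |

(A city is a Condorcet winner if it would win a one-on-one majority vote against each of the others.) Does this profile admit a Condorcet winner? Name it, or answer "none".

Head-to-head results (15 organisers):
Kelston vs Ralston: Kelston is ranked higher on 4+2+2 = 8 ballots, Ralston on 7. Kelston wins 8–7.
Kelston vs Selby: Selby wins 8–7.
Kelston vs Lomond: Kelston is ranked higher on 4+2+2+3 = 11 ballots, Lomond on 4. Kelston wins 11–4.
Kelston vs Holwick: 8 to 7, Kelston.
Ralston–Selby: Ralston 9–6.
Ralston vs Lomond: Ralston preferred on 4+2+2+3 = 11 ballots; Ralston wins 11–4.
Ralston vs Holwick: Ralston wins 10–5.
Selby vs Lomond: Selby is ranked higher on 4+2+3 = 9 ballots, Lomond on 6. Selby wins 9–6.
Selby–Holwick: Selby 10–5.
Lomond vs Holwick: 4+2+2+2 = 10 for Lomond, 5 for Holwick — Lomond by 10–5.
Every city loses at least once (Kelston loses to Selby; Ralston loses to Kelston; Selby loses to Ralston; Lomond loses to Kelston; Holwick loses to Kelston). The majority relation contains the cycle Kelston → Ralston → Selby → Kelston, so there is no Condorcet winner.

none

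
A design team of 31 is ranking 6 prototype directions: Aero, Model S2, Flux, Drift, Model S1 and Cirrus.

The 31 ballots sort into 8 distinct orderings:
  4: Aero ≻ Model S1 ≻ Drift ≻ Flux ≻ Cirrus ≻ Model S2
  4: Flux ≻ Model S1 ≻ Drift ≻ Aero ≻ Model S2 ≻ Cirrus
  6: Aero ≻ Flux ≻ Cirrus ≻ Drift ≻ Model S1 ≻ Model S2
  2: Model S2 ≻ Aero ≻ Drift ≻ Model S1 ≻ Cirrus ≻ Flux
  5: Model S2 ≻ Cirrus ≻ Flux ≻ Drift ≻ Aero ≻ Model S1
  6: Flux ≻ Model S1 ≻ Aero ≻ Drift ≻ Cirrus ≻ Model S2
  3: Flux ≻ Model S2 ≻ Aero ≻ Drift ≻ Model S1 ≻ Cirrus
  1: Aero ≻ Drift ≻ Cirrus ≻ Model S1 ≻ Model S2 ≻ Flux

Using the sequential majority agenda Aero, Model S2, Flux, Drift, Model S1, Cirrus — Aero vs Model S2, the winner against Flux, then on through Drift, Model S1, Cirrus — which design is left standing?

Round 1: Aero vs Model S2 — 21–10, Aero advances.
Round 2: Aero vs Flux — 13–18, Flux advances.
Round 3: Flux vs Drift — 24–7, Flux advances.
Round 4: Flux vs Model S1 — 24–7, Flux advances.
Round 5: Flux vs Cirrus — 23–8, Flux advances.
The agenda winner is Flux.

Flux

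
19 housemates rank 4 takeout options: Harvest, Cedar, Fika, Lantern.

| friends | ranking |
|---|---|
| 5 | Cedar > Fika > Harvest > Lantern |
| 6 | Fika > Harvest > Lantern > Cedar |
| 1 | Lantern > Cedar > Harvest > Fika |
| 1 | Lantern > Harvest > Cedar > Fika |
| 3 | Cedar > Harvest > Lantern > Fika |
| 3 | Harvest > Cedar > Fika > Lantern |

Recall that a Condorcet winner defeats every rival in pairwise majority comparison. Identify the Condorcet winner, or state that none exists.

none

Pairwise majorities:
Harvest vs Cedar: Harvest wins 10–9.
Harvest vs Fika: Fika wins 11–8.
Harvest–Lantern: Harvest 17–2.
Cedar vs Fika: Cedar, 13–6.
Cedar vs Lantern: Cedar wins 11–8.
Fika vs Lantern: Fika, 14–5.
No restaurant is unbeaten: Harvest loses to Fika; Cedar loses to Harvest; Fika loses to Cedar; Lantern loses to Harvest. In particular Harvest beats Cedar beats Fika beats Harvest is a majority cycle — no Condorcet winner exists.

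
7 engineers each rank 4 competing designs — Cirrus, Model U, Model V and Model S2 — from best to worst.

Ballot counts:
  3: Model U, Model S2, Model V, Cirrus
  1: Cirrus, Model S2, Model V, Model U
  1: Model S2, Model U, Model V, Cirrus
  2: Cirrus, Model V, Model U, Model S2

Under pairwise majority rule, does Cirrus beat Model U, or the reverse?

Ballots ranking Cirrus above Model U: 1 + 2 = 3.
Ballots ranking Model U above Cirrus: 7 − 3 = 4.
Model U wins the head-to-head 4–3.

Model U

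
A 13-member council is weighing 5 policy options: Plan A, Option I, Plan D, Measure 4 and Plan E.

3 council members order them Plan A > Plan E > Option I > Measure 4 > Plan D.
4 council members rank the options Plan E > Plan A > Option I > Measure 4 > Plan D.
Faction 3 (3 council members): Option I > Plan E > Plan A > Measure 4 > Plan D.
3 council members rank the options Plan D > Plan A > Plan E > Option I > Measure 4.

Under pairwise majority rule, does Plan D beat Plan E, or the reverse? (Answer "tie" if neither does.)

Ballots ranking Plan D above Plan E: 3.
Ballots ranking Plan E above Plan D: 13 − 3 = 10.
Plan E wins the head-to-head 10–3.

Plan E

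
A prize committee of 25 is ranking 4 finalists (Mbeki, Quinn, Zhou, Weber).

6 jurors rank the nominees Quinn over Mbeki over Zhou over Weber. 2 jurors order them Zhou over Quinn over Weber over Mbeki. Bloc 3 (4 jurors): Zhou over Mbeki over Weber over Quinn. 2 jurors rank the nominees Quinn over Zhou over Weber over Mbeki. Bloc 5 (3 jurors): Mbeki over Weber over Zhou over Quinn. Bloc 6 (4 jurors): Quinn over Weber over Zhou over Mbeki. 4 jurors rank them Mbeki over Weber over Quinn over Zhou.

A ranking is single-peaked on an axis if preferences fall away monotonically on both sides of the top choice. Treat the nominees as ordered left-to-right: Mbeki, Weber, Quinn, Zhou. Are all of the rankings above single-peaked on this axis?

no

Axis positions: Mbeki=1, Weber=2, Quinn=3, Zhou=4.
Bloc 1: ranking walks positions 3-1-4-2; Mbeki is ranked above Weber even though Weber lies between Mbeki and the peak Quinn on the axis — preferences dip and rise again. Not single-peaked.
Bloc 2 (peak Zhou at position 4): ranking walks positions 4-3-2-1, expanding outward from the peak — single-peaked.
Bloc 3: ranking walks positions 4-1-2-3; Mbeki is ranked above Quinn even though Quinn lies between Mbeki and the peak Zhou on the axis — preferences dip and rise again. Not single-peaked.
Bloc 4 (peak Quinn at position 3): ranking walks positions 3-4-2-1, expanding outward from the peak — single-peaked.
Bloc 5: ranking walks positions 1-2-4-3; Zhou is ranked above Quinn even though Quinn lies between Zhou and the peak Mbeki on the axis — preferences dip and rise again. Not single-peaked.
Bloc 6 (peak Quinn at position 3): ranking walks positions 3-2-4-1, expanding outward from the peak — single-peaked.
Bloc 7 (peak Mbeki at position 1): ranking walks positions 1-2-3-4, expanding outward from the peak — single-peaked.
Bloc 1 violates single-peakedness, so the profile is not single-peaked on this axis.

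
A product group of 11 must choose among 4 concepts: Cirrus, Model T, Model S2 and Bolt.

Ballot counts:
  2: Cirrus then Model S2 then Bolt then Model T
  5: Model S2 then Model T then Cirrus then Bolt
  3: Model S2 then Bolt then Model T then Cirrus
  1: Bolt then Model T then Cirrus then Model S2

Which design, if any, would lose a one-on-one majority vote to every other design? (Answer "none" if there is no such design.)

none

Head-to-head results (11 engineers):
Cirrus vs Model T: Model T, 9–2.
Cirrus vs Model S2: Model S2 wins 8–3.
Cirrus vs Bolt: Cirrus wins 7–4.
Model T vs Model S2: 1 for Model T, 10 for Model S2 — Model S2 by 10–1.
Model T vs Bolt: Bolt wins 6–5.
Model S2 vs Bolt: Model S2 preferred on 2+5+3 = 10 ballots; Model S2 wins 10–1.
Each design has at least one pairwise win (Cirrus beats Bolt; Model T beats Cirrus; Model S2 beats Cirrus; Bolt beats Model T) — no Condorcet loser.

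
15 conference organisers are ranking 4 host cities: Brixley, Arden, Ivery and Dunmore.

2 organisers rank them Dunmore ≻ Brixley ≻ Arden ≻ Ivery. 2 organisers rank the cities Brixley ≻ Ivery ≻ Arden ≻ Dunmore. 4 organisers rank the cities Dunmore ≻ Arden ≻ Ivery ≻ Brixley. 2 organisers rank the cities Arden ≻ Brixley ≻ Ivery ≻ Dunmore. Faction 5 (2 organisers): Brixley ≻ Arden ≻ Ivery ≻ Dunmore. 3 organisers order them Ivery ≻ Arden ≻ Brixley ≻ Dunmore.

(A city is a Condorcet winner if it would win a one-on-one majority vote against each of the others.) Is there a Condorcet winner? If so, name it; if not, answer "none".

Arden

Pairwise majorities:
Brixley vs Arden: 6 to 9, Arden.
Brixley vs Ivery: Brixley preferred on 2+2+2+2 = 8 ballots; Brixley wins 8–7.
Brixley vs Dunmore: 9 to 6, Brixley.
Arden vs Ivery: 10 to 5, Arden.
Arden vs Dunmore: Arden preferred on 2+2+2+3 = 9 ballots; Arden wins 9–6.
Ivery vs Dunmore: 2+2+2+3 = 9 for Ivery, 6 for Dunmore — Ivery by 9–6.
Arden wins every pairwise contest, so Arden is the Condorcet winner.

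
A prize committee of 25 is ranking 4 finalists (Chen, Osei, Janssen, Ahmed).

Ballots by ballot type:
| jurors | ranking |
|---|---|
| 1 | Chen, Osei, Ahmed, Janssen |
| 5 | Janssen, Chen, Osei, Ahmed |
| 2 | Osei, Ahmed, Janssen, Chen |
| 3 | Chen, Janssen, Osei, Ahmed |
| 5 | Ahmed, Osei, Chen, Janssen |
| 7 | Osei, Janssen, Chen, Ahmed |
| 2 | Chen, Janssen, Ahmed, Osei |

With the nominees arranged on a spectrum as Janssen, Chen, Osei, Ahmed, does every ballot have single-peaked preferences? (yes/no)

Axis positions: Janssen=1, Chen=2, Osei=3, Ahmed=4.
Ballot type 1 (peak Chen at position 2): ranking walks positions 2-3-4-1, expanding outward from the peak — single-peaked.
Ballot type 2 (peak Janssen at position 1): ranking walks positions 1-2-3-4, expanding outward from the peak — single-peaked.
Ballot type 3: ranking walks positions 3-4-1-2; Janssen is ranked above Chen even though Chen lies between Janssen and the peak Osei on the axis — preferences dip and rise again. Not single-peaked.
Ballot type 4 (peak Chen at position 2): ranking walks positions 2-1-3-4, expanding outward from the peak — single-peaked.
Ballot type 5 (peak Ahmed at position 4): ranking walks positions 4-3-2-1, expanding outward from the peak — single-peaked.
Ballot type 6: ranking walks positions 3-1-2-4; Janssen is ranked above Chen even though Chen lies between Janssen and the peak Osei on the axis — preferences dip and rise again. Not single-peaked.
Ballot type 7: ranking walks positions 2-1-4-3; Ahmed is ranked above Osei even though Osei lies between Ahmed and the peak Chen on the axis — preferences dip and rise again. Not single-peaked.
Ballot type 3 violates single-peakedness, so the profile is not single-peaked on this axis.

no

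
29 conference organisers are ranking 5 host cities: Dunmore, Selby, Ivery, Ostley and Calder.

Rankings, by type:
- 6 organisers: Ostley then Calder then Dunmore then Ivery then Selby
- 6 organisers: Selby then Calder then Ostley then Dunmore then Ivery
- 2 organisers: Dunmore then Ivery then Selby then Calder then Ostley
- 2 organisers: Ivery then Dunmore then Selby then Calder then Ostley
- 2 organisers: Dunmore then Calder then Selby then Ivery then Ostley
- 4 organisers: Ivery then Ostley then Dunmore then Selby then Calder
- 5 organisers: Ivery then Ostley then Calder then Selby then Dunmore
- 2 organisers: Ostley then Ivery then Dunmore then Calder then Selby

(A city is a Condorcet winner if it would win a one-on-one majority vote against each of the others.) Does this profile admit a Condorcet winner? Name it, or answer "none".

none

Pairwise majorities:
Dunmore vs Selby: Dunmore is ranked higher on 6+2+2+2+4+2 = 18 ballots, Selby on 11. Dunmore wins 18–11.
Dunmore vs Ivery: Dunmore is ranked higher on 6+6+2+2 = 16 ballots, Ivery on 13. Dunmore wins 16–13.
Dunmore vs Ostley: 6 to 23, Ostley.
Dunmore vs Calder: Dunmore preferred on 2+2+2+4+2 = 12 ballots; Calder wins 17–12.
Selby vs Ivery: Selby preferred on 6+2 = 8 ballots; Ivery wins 21–8.
Selby vs Ostley: 6+2+2+2 = 12 for Selby, 17 for Ostley — Ostley by 17–12.
Selby vs Calder: 14 to 15, Calder.
Ivery vs Ostley: 2+2+2+4+5 = 15 for Ivery, 14 for Ostley — Ivery by 15–14.
Ivery vs Calder: 2+2+4+5+2 = 15 for Ivery, 14 for Calder — Ivery by 15–14.
Ostley vs Calder: Ostley is ranked higher on 6+4+5+2 = 17 ballots, Calder on 12. Ostley wins 17–12.
Each city drops at least one matchup (Dunmore loses to Ostley; Selby loses to Dunmore; Ivery loses to Dunmore; Ostley loses to Ivery; Calder loses to Ivery); the cycle Dunmore beats Ivery beats Ostley beats Dunmore rules out a Condorcet winner.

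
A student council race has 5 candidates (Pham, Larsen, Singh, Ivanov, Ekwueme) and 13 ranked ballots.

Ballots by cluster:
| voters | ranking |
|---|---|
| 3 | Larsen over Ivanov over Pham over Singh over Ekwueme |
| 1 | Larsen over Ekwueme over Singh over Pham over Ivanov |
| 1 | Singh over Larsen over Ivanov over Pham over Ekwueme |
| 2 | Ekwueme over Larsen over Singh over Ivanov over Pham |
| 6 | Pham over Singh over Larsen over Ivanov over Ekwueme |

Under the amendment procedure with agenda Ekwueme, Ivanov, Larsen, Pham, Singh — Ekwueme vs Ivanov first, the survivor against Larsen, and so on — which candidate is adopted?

Round 1: Ekwueme vs Ivanov — 3–10, Ivanov advances.
Round 2: Ivanov vs Larsen — 0–13, Larsen advances.
Round 3: Larsen vs Pham — 7–6, Larsen advances.
Round 4: Larsen vs Singh — 6–7, Singh advances.
Singh survives the agenda.

Singh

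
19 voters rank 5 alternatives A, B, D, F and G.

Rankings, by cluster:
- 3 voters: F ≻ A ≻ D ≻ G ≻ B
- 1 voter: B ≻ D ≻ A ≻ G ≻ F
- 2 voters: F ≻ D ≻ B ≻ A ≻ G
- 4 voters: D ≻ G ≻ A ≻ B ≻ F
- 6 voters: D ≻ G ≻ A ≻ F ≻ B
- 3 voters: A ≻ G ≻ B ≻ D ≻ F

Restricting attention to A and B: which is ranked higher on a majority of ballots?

Ballots ranking A above B: 3 + 4 + 6 + 3 = 16.
Ballots ranking B above A: 19 − 16 = 3.
A wins the head-to-head 16–3.

A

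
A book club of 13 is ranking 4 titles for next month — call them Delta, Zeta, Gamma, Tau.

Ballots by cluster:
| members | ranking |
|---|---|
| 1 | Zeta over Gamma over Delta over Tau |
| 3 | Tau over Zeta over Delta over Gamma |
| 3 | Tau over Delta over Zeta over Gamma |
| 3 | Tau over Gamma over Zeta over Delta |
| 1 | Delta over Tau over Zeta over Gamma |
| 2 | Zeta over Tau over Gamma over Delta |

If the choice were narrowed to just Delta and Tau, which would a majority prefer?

Ballots ranking Delta above Tau: 1 + 1 = 2.
Ballots ranking Tau above Delta: 13 − 2 = 11.
Tau wins the head-to-head 11–2.

Tau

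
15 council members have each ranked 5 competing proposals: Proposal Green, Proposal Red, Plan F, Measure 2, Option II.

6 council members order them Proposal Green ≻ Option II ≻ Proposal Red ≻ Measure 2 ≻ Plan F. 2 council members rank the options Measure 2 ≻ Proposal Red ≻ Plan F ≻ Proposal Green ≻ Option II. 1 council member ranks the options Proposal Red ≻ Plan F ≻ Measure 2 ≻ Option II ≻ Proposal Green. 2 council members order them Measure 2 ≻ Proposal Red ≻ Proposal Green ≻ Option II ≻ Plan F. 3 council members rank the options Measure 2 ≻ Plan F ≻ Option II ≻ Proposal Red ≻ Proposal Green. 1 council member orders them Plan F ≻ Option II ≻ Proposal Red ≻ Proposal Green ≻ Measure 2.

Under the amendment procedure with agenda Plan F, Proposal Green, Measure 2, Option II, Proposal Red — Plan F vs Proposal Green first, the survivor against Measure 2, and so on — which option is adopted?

Round 1: Plan F vs Proposal Green — 7–8, Proposal Green advances.
Round 2: Proposal Green vs Measure 2 — 7–8, Measure 2 advances.
Round 3: Measure 2 vs Option II — 8–7, Measure 2 advances.
Round 4: Measure 2 vs Proposal Red — 7–8, Proposal Red advances.
Proposal Red survives the agenda.

Proposal Red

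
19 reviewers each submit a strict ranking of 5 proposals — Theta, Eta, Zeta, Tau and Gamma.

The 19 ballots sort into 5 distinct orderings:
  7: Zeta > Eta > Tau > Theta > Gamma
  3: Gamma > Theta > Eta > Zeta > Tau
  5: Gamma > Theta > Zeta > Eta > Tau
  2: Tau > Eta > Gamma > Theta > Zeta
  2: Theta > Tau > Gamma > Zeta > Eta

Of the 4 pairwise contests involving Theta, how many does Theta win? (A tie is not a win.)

Theta against each rival (19 reviewers):
Theta vs Eta: Theta is ranked higher on 3+5+2 = 10 ballots, Eta on 9. Theta wins 10–9.
Theta vs Zeta: 3+5+2+2 = 12 for Theta, 7 for Zeta — Theta by 12–7.
Theta vs Tau: Theta wins 10–9.
Theta vs Gamma: Gamma wins 10–9.
Theta beats Eta, Zeta, Tau; loses to Gamma — 3 pairwise wins.

3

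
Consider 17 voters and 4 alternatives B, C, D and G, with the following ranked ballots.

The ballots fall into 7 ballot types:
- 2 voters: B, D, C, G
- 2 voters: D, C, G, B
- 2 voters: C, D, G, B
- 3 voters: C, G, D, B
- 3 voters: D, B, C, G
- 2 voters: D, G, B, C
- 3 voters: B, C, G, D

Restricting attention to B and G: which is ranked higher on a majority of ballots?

G

Ballots ranking B above G: 2 + 3 + 3 = 8.
Ballots ranking G above B: 17 − 8 = 9.
G wins the head-to-head 9–8.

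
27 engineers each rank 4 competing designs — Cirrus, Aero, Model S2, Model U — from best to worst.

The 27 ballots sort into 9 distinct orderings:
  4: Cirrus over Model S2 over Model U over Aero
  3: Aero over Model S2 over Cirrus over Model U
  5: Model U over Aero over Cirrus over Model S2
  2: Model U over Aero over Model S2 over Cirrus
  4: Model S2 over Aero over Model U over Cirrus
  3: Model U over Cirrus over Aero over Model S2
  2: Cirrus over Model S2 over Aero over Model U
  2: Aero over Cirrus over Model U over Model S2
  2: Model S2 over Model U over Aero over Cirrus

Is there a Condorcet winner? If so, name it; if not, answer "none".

Head-to-head results (27 engineers):
Cirrus–Aero: Aero 18–9.
Cirrus vs Model S2: Cirrus wins 16–11.
Cirrus vs Model U: Model U wins 16–11.
Aero vs Model S2: Aero wins 15–12.
Aero–Model U: Model U 16–11.
Model S2 vs Model U: Model S2 wins 15–12.
Every design loses at least once (Cirrus loses to Aero; Aero loses to Model U; Model S2 loses to Cirrus; Model U loses to Model S2). The majority relation contains the cycle Cirrus > Model S2 > Model U > Cirrus, so there is no Condorcet winner.

none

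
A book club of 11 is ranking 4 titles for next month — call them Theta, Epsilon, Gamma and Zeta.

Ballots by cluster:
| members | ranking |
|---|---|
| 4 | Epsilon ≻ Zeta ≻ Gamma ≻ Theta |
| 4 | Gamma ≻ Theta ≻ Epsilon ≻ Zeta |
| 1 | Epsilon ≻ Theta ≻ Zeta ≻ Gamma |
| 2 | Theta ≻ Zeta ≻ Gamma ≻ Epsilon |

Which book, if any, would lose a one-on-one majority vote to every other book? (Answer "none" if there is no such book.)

Pairwise majorities:
Theta vs Epsilon: Theta, 6–5.
Theta vs Gamma: Gamma, 8–3.
Theta vs Zeta: Theta wins 7–4.
Epsilon vs Gamma: Gamma wins 6–5.
Epsilon–Zeta: Epsilon 9–2.
Gamma vs Zeta: Gamma is ranked higher on 4 ballots, Zeta on 7. Zeta wins 7–4.
Every book wins at least one matchup (Theta beats Epsilon; Epsilon beats Zeta; Gamma beats Theta; Zeta beats Gamma), so there is no Condorcet loser.

none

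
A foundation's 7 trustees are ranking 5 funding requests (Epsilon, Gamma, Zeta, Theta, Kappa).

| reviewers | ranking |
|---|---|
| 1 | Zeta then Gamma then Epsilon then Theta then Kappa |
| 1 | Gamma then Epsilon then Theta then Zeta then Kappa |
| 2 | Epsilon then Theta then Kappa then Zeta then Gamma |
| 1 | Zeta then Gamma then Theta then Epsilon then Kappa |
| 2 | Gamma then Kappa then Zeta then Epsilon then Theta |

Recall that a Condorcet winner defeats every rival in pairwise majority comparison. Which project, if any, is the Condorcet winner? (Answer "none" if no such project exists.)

Check each pair by majority over 7 ballots:
Epsilon vs Gamma: Gamma, 5–2.
Epsilon vs Zeta: Zeta wins 4–3.
Epsilon–Theta: Epsilon 6–1.
Epsilon–Kappa: Epsilon 5–2.
Gamma vs Zeta: Gamma preferred on 1+2 = 3 ballots; Zeta wins 4–3.
Gamma vs Theta: Gamma wins 5–2.
Gamma vs Kappa: Gamma wins 5–2.
Zeta vs Theta: Zeta is ranked higher on 1+1+2 = 4 ballots, Theta on 3. Zeta wins 4–3.
Zeta vs Kappa: Kappa wins 4–3.
Theta vs Kappa: 1+1+2+1 = 5 for Theta, 2 for Kappa — Theta by 5–2.
No project is unbeaten: Epsilon loses to Gamma; Gamma loses to Zeta; Zeta loses to Kappa; Theta loses to Epsilon; Kappa loses to Epsilon. In particular Epsilon → Kappa → Zeta → Epsilon is a majority cycle — no Condorcet winner exists.

none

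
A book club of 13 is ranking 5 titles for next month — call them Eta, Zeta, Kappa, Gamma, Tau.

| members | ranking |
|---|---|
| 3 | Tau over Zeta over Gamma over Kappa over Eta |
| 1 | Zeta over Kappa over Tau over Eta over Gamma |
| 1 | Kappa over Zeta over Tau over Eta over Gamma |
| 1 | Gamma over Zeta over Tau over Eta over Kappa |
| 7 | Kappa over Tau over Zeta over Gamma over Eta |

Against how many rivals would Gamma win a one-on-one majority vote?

1

Gamma against each rival (13 members):
Gamma vs Eta: 3+1+7 = 11 for Gamma, 2 for Eta — Gamma by 11–2.
Gamma vs Zeta: Gamma is ranked higher on 1 ballot, Zeta on 12. Zeta wins 12–1.
Gamma vs Kappa: Kappa, 9–4.
Gamma vs Tau: 1 to 12, Tau.
Gamma beats Eta; loses to Zeta, Kappa, Tau — 1 pairwise win.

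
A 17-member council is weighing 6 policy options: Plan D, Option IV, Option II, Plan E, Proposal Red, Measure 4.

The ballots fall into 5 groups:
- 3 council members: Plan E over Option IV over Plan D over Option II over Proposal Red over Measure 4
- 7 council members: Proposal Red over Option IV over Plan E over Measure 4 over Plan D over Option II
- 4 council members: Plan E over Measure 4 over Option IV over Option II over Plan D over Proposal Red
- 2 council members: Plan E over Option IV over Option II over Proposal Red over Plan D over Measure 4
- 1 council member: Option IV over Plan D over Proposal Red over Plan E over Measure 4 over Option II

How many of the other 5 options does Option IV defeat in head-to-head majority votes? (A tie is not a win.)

4

Option IV against each rival (17 council members):
Option IV vs Plan D: Option IV wins 17–0.
Option IV vs Option II: Option IV, 17–0.
Option IV vs Plan E: 7+1 = 8 for Option IV, 9 for Plan E — Plan E by 9–8.
Option IV vs Proposal Red: Option IV, 10–7.
Option IV vs Measure 4: Option IV, 13–4.
Option IV beats Plan D, Option II, Proposal Red, Measure 4; loses to Plan E — 4 pairwise wins.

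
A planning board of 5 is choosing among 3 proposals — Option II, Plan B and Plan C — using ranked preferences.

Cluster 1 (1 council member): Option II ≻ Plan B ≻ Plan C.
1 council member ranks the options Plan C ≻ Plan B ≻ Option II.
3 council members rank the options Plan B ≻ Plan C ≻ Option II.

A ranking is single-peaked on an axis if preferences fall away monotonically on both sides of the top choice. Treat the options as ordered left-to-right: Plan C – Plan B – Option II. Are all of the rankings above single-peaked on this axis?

Axis positions: Plan C=1, Plan B=2, Option II=3.
Cluster 1 (peak Option II at position 3): ranking walks positions 3-2-1, expanding outward from the peak — single-peaked.
Cluster 2 (peak Plan C at position 1): ranking walks positions 1-2-3, expanding outward from the peak — single-peaked.
Cluster 3 (peak Plan B at position 2): ranking walks positions 2-1-3, expanding outward from the peak — single-peaked.
Every ranking is single-peaked on this axis.

yes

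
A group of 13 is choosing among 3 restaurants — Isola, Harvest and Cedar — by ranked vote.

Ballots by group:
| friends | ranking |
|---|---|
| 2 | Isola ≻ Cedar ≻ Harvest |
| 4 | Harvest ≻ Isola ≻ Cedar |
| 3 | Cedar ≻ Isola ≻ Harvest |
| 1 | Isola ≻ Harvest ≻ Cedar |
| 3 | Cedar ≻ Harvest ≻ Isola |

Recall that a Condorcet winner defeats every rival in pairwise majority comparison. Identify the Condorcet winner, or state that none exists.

Head-to-head results (13 friends):
Isola vs Harvest: Isola preferred on 2+3+1 = 6 ballots; Harvest wins 7–6.
Isola vs Cedar: Isola is ranked higher on 2+4+1 = 7 ballots, Cedar on 6. Isola wins 7–6.
Harvest vs Cedar: 5 to 8, Cedar.
No restaurant is unbeaten: Isola loses to Harvest; Harvest loses to Cedar; Cedar loses to Isola. In particular Isola beats Cedar beats Harvest beats Isola is a majority cycle — no Condorcet winner exists.

none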